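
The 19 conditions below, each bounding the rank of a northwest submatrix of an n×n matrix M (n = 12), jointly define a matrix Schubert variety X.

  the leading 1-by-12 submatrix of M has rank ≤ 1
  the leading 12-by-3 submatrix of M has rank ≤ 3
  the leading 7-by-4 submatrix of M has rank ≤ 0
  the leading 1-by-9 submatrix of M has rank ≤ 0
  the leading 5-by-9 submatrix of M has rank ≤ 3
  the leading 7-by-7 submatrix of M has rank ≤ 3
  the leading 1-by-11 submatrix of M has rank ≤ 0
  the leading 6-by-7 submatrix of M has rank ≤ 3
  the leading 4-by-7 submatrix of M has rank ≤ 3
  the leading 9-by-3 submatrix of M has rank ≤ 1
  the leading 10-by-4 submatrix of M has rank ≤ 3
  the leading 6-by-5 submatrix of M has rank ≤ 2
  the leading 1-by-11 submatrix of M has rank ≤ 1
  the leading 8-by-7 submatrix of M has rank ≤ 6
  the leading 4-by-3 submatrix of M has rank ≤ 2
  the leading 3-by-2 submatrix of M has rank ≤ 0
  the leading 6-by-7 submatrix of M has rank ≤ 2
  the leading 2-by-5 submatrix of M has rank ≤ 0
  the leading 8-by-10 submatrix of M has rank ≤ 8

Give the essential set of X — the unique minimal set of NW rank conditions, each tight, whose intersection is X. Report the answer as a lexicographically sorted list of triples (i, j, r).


Reconstructing r_w from the 19 given conditions:

  i=1: 0 0 0 0 0 0 0 0 0 0 0 1
  i=2: 0 0 0 0 0 1 1 1 1 1 1 2
  i=3: 0 0 0 0 1 2 2 2 2 2 2 3
  i=4: 0 0 0 0 1 2 2 3 3 3 3 4
  i=5: 0 0 0 0 1 2 2 3 3 4 4 5
  i=6: 0 0 0 0 1 2 2 3 4 5 5 6
  i=7: 0 0 0 0 1 2 3 4 5 6 6 7
  i=8: 1 1 1 1 2 3 4 5 6 7 7 8
  i=9: 1 1 1 2 3 4 5 6 7 8 8 9
  i=10: 1 2 2 3 4 5 6 7 8 9 9 10
  i=11: 1 2 3 4 5 6 7 8 9 10 10 11
  i=12: 1 2 3 4 5 6 7 8 9 10 11 12

the unique w with this rank table is (12, 6, 5, 8, 10, 9, 7, 1, 4, 2, 3, 11).

|D(w)|=42, |Ess(w)|=6:

[(1, 11, 0), (2, 5, 0), (5, 9, 3), (6, 7, 2), (7, 4, 0), (9, 3, 1)]


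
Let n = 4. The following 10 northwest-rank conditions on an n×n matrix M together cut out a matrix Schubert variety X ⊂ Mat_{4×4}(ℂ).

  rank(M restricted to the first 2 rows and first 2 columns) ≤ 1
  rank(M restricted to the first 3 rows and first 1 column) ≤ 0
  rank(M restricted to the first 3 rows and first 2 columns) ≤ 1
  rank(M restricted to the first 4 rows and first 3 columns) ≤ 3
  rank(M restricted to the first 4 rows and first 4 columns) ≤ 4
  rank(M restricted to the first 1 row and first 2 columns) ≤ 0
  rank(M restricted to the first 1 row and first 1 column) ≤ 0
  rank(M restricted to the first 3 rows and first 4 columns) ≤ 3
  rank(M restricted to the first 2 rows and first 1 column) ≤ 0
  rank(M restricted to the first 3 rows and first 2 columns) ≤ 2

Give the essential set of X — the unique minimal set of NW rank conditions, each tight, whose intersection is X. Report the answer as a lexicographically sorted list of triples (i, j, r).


Propagating the 10 rank bounds to every northwest block:

  R[1]: 0, 0, 1, 1
  R[2]: 0, 1, 2, 2
  R[3]: 0, 1, 2, 3
  R[4]: 1, 2, 3, 4

so w = (3, 2, 4, 1).

Fulton essential set (2 of the 4 Rothe cells):

[(1, 2, 0), (3, 1, 0)]


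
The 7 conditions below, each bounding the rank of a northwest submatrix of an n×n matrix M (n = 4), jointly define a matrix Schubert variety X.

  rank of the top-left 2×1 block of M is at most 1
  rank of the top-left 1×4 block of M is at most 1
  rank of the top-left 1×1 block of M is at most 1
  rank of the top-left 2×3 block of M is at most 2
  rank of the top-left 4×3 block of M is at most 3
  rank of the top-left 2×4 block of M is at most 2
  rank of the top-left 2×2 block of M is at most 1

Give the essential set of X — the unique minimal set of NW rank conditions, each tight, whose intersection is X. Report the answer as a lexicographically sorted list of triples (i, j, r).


Recovering R(i,j) via the rank-extension bound from the 7 conditions:

  row 1: 1 1 1 1
  row 2: 1 1 2 2
  row 3: 1 2 3 3
  row 4: 1 2 3 4

reading off 1-entries of Δ²R: w = (1, 3, 2, 4).

1 SE-corner of the 1-cell Rothe diagram gives Ess(w):

[(2, 2, 1)]


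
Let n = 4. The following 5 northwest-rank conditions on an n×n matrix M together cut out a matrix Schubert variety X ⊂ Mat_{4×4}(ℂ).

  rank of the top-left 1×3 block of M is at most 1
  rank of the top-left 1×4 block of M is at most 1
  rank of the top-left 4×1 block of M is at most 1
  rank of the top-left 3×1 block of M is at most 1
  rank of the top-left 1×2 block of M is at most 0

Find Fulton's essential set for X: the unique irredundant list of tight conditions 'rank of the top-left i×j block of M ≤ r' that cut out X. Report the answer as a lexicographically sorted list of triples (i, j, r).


Recovering R(i,j) via the rank-extension bound from the 5 conditions:

  R[1]: 0 | 0 | 1 | 1
  R[2]: 1 | 1 | 2 | 2
  R[3]: 1 | 2 | 3 | 3
  R[4]: 1 | 2 | 3 | 4

second differences of R give the permutation w = (3, 1, 2, 4).

Rothe diagram D(w) (2 cells), 1 SE-corner (essential condition):

[(1, 2, 0)]


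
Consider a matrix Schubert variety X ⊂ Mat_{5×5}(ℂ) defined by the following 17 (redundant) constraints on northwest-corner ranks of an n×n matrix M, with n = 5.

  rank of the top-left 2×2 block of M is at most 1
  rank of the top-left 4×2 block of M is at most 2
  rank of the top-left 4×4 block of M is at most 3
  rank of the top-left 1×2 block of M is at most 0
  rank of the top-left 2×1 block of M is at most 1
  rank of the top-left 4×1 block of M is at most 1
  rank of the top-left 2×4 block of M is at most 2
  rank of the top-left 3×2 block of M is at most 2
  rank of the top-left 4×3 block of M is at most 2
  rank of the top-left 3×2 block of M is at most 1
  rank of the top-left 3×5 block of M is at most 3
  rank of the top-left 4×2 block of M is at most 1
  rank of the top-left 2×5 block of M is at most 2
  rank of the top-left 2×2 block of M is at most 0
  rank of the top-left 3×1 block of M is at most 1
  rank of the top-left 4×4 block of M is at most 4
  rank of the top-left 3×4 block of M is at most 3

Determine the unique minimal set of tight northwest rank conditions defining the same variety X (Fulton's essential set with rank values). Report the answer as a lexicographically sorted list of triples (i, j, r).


The tightest implied rank at each (i,j), from the 17 conditions:

  0 | 0 | 1 | 1 | 1
  0 | 0 | 1 | 2 | 2
  1 | 1 | 2 | 3 | 3
  1 | 1 | 2 | 3 | 4
  1 | 2 | 3 | 4 | 5

reading off 1-entries of Δ²R: w = (3, 4, 1, 5, 2).

Rothe diagram D(w) (5 cells), 2 SE-corners (essential conditions):

[(2, 2, 0), (4, 2, 1)]


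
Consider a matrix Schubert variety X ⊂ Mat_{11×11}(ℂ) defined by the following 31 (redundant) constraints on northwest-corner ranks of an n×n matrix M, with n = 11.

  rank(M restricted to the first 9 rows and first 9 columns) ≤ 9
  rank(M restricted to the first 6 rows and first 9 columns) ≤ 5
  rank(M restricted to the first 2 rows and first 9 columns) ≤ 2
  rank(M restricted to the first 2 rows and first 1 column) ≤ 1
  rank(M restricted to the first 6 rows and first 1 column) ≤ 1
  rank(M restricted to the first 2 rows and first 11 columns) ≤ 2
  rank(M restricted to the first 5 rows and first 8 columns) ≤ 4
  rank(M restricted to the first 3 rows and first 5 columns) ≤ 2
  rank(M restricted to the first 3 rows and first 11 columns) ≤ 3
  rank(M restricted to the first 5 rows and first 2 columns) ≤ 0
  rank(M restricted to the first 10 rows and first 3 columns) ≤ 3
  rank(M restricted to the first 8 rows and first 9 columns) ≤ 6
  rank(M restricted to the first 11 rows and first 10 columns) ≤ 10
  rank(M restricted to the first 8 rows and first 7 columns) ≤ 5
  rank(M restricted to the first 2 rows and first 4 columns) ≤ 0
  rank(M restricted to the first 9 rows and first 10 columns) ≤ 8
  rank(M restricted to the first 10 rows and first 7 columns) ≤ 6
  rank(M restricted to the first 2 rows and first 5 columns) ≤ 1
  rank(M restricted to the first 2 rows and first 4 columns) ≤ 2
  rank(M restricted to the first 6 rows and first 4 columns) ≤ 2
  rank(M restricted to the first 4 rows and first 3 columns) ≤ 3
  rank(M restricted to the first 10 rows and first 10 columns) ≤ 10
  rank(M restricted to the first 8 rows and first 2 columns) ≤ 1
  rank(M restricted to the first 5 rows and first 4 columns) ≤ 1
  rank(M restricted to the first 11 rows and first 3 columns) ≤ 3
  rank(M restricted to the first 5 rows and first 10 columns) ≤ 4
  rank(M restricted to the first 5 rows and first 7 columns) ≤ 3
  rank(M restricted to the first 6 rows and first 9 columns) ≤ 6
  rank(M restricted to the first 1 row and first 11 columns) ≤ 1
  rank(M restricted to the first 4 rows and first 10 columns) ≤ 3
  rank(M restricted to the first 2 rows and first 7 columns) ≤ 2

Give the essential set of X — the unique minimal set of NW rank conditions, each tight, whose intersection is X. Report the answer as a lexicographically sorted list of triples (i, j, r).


Reconstructing r_w from the 31 given conditions:

  i=1: 0 | 0 | 0 | 0 | 1 | 1 | 1 | 1 | 1 | 1 | 1
  i=2: 0 | 0 | 0 | 0 | 1 | 2 | 2 | 2 | 2 | 2 | 2
  i=3: 0 | 0 | 1 | 1 | 2 | 3 | 3 | 3 | 3 | 3 | 3
  i=4: 0 | 0 | 1 | 1 | 2 | 3 | 3 | 3 | 3 | 3 | 4
  i=5: 0 | 0 | 1 | 1 | 2 | 3 | 3 | 4 | 4 | 4 | 5
  i=6: 1 | 1 | 2 | 2 | 3 | 4 | 4 | 5 | 5 | 5 | 6
  i=7: 1 | 1 | 2 | 3 | 4 | 5 | 5 | 6 | 6 | 6 | 7
  i=8: 1 | 1 | 2 | 3 | 4 | 5 | 5 | 6 | 6 | 7 | 8
  i=9: 1 | 2 | 3 | 4 | 5 | 6 | 6 | 7 | 7 | 8 | 9
  i=10: 1 | 2 | 3 | 4 | 5 | 6 | 6 | 7 | 8 | 9 | 10
  i=11: 1 | 2 | 3 | 4 | 5 | 6 | 7 | 8 | 9 | 10 | 11

second differences of R give the permutation w = (5, 6, 3, 11, 8, 1, 4, 10, 2, 9, 7).

|D(w)|=26, |Ess(w)|=9:

[(2, 4, 0), (4, 10, 3), (5, 2, 0), (5, 4, 1), (5, 7, 3), (8, 2, 1), (8, 7, 5), (8, 9, 6), (10, 7, 6)]


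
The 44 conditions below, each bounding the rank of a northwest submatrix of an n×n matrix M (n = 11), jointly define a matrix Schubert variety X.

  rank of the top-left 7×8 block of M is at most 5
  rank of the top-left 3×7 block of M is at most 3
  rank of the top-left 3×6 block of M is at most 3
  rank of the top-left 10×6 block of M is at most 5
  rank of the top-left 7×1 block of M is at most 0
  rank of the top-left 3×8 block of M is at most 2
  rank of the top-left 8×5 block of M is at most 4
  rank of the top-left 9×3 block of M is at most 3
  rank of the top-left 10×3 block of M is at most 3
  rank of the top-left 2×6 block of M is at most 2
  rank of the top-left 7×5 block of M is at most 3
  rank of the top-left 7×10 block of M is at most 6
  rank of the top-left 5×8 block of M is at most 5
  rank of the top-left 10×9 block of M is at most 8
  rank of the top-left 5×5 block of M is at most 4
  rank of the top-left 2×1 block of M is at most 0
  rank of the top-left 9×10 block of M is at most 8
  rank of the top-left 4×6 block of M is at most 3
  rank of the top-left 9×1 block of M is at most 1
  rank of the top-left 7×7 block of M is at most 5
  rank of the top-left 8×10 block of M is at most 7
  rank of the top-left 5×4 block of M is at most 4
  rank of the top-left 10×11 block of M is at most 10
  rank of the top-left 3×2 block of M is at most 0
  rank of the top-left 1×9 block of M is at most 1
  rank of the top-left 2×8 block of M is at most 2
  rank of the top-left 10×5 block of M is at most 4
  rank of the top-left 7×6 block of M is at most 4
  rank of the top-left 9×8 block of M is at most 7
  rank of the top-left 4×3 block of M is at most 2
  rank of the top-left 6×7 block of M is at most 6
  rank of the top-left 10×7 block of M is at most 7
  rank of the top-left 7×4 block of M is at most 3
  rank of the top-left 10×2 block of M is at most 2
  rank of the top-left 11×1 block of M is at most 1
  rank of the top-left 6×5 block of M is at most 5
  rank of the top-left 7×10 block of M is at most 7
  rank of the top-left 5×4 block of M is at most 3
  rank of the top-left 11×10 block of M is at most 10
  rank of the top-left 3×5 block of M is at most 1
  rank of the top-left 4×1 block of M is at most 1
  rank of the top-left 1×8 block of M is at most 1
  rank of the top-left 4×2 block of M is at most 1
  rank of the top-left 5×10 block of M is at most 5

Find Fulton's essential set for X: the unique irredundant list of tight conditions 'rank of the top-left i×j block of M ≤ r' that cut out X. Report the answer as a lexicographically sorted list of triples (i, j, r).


Reconstructing r_w from the 44 given conditions:

  row 1: 0, 0, 1, 1, 1, 1, 1, 1, 1, 1, 1
  row 2: 0, 0, 1, 1, 1, 2, 2, 2, 2, 2, 2
  row 3: 0, 0, 1, 1, 1, 2, 2, 2, 3, 3, 3
  row 4: 0, 1, 2, 2, 2, 3, 3, 3, 4, 4, 4
  row 5: 0, 1, 2, 3, 3, 4, 4, 4, 5, 5, 5
  row 6: 0, 1, 2, 3, 3, 4, 5, 5, 6, 6, 6
  row 7: 0, 1, 2, 3, 3, 4, 5, 5, 6, 6, 7
  row 8: 1, 2, 3, 4, 4, 5, 6, 6, 7, 7, 8
  row 9: 1, 2, 3, 4, 4, 5, 6, 7, 8, 8, 9
  row 10: 1, 2, 3, 4, 4, 5, 6, 7, 8, 9, 10
  row 11: 1, 2, 3, 4, 5, 6, 7, 8, 9, 10, 11

the unique w with this rank table is (3, 6, 9, 2, 4, 7, 11, 1, 8, 10, 5).

ℓ(w)=22; the 8 essential cells (i,j,r):

[(3, 2, 0), (3, 5, 1), (3, 8, 2), (7, 1, 0), (7, 5, 3), (7, 8, 5), (7, 10, 6), (10, 5, 4)]


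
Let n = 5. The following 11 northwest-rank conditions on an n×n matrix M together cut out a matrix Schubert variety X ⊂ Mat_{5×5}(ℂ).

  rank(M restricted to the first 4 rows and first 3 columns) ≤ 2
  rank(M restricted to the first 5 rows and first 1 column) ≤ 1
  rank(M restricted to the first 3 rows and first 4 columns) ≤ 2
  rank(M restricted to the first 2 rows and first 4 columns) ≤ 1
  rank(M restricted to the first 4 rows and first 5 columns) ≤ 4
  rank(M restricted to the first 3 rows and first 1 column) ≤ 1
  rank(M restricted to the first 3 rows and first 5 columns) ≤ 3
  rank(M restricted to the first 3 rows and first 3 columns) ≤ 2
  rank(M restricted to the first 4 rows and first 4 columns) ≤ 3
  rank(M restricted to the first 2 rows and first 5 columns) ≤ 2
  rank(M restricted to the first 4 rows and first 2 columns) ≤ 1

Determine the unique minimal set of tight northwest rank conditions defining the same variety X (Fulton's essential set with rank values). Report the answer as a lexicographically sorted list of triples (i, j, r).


Computing R[i][j] = min implied NW-rank bound (n=5, 11 conditions):

  row 1: 1  1  1  1  1
  row 2: 1  1  1  1  2
  row 3: 1  1  2  2  3
  row 4: 1  1  2  3  4
  row 5: 1  2  3  4  5

reading off 1-entries of Δ²R: w = (1, 5, 3, 4, 2).

Fulton essential set (2 of the 5 Rothe cells):

[(2, 4, 1), (4, 2, 1)]


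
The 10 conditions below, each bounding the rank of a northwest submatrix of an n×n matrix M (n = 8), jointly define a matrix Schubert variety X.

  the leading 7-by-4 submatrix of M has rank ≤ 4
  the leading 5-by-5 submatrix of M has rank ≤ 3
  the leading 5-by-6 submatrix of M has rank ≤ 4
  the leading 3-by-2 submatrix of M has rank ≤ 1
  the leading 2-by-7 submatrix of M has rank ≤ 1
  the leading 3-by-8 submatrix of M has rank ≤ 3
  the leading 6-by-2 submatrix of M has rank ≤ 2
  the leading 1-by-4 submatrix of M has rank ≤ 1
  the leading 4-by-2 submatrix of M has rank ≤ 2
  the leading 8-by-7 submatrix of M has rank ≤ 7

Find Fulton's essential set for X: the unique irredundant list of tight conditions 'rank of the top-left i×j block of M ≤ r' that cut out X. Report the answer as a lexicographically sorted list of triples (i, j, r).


Computing R[i][j] = min implied NW-rank bound (n=8, 10 conditions):

  1 | 1 | 1 | 1 | 1 | 1 | 1 | 1
  1 | 1 | 1 | 1 | 1 | 1 | 1 | 2
  1 | 1 | 2 | 2 | 2 | 2 | 2 | 3
  1 | 2 | 3 | 3 | 3 | 3 | 3 | 4
  1 | 2 | 3 | 3 | 3 | 4 | 4 | 5
  1 | 2 | 3 | 4 | 4 | 5 | 5 | 6
  1 | 2 | 3 | 4 | 5 | 6 | 6 | 7
  1 | 2 | 3 | 4 | 5 | 6 | 7 | 8

the unique w with this rank table is (1, 8, 3, 2, 6, 4, 5, 7).

ℓ(w)=9; the 3 essential cells (i,j,r):

[(2, 7, 1), (3, 2, 1), (5, 5, 3)]


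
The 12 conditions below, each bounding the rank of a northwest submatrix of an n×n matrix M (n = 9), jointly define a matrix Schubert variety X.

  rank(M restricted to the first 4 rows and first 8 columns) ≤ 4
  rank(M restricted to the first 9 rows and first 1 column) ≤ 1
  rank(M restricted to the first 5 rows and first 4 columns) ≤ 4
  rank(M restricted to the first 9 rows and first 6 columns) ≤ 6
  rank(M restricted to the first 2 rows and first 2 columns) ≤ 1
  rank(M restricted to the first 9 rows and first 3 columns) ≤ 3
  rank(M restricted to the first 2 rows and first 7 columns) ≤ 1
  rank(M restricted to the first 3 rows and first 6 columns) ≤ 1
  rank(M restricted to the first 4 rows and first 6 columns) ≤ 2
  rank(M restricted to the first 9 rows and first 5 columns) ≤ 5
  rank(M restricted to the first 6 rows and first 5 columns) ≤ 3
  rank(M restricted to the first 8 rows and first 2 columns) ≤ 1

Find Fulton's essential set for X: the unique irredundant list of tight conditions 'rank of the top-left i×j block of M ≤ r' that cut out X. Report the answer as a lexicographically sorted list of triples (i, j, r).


Propagating the 12 rank bounds to every northwest block:

  R[1]: 1 | 1 | 1 | 1 | 1 | 1 | 1 | 1 | 1
  R[2]: 1 | 1 | 1 | 1 | 1 | 1 | 1 | 2 | 2
  R[3]: 1 | 1 | 1 | 1 | 1 | 1 | 2 | 3 | 3
  R[4]: 1 | 1 | 2 | 2 | 2 | 2 | 3 | 4 | 4
  R[5]: 1 | 1 | 2 | 3 | 3 | 3 | 4 | 5 | 5
  R[6]: 1 | 1 | 2 | 3 | 3 | 4 | 5 | 6 | 6
  R[7]: 1 | 1 | 2 | 3 | 4 | 5 | 6 | 7 | 7
  R[8]: 1 | 1 | 2 | 3 | 4 | 5 | 6 | 7 | 8
  R[9]: 1 | 2 | 3 | 4 | 5 | 6 | 7 | 8 | 9

so w = (1, 8, 7, 3, 4, 6, 5, 9, 2).

Fulton essential set (4 of the 17 Rothe cells):

[(2, 7, 1), (3, 6, 1), (6, 5, 3), (8, 2, 1)]


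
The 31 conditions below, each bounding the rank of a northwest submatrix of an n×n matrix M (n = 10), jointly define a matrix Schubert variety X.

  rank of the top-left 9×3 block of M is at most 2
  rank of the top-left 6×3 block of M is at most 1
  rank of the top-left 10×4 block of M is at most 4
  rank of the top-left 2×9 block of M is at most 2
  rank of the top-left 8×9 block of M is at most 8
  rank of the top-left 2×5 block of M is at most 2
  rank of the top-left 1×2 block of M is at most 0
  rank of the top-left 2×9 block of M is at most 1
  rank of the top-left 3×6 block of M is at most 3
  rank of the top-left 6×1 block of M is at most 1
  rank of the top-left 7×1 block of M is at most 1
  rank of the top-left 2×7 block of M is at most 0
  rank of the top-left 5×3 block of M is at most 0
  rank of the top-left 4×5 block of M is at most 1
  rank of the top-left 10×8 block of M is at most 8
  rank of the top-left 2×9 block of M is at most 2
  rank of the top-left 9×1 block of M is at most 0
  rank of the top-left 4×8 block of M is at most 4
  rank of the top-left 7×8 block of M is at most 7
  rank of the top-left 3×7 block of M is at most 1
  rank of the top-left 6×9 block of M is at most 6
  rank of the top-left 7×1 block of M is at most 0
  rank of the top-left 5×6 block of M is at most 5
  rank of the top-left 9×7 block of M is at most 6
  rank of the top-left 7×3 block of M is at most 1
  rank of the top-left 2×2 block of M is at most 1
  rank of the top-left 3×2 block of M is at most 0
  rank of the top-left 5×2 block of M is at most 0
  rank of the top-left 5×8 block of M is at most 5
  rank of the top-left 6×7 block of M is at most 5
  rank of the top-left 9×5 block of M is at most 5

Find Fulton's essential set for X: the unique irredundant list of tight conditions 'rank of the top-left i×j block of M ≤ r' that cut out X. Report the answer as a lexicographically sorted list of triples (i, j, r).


Recovering R(i,j) via the rank-extension bound from the 31 conditions:

  0  0  0  0  0  0  0  1  1  1
  0  0  0  0  0  0  0  1  1  2
  0  0  0  1  1  1  1  2  2  3
  0  0  0  1  1  2  2  3  3  4
  0  0  0  1  2  3  3  4  4  5
  0  1  1  2  3  4  4  5  5  6
  0  1  1  2  3  4  5  6  6  7
  0  1  2  3  4  5  6  7  7  8
  0  1  2  3  4  5  6  7  8  9
  1  2  3  4  5  6  7  8  9  10

hence w(1..10) = (8, 10, 4, 6, 5, 2, 7, 3, 9, 1).

ℓ(w)=30; the 6 essential cells (i,j,r):

[(2, 7, 0), (2, 9, 1), (4, 5, 1), (5, 3, 0), (7, 3, 1), (9, 1, 0)]


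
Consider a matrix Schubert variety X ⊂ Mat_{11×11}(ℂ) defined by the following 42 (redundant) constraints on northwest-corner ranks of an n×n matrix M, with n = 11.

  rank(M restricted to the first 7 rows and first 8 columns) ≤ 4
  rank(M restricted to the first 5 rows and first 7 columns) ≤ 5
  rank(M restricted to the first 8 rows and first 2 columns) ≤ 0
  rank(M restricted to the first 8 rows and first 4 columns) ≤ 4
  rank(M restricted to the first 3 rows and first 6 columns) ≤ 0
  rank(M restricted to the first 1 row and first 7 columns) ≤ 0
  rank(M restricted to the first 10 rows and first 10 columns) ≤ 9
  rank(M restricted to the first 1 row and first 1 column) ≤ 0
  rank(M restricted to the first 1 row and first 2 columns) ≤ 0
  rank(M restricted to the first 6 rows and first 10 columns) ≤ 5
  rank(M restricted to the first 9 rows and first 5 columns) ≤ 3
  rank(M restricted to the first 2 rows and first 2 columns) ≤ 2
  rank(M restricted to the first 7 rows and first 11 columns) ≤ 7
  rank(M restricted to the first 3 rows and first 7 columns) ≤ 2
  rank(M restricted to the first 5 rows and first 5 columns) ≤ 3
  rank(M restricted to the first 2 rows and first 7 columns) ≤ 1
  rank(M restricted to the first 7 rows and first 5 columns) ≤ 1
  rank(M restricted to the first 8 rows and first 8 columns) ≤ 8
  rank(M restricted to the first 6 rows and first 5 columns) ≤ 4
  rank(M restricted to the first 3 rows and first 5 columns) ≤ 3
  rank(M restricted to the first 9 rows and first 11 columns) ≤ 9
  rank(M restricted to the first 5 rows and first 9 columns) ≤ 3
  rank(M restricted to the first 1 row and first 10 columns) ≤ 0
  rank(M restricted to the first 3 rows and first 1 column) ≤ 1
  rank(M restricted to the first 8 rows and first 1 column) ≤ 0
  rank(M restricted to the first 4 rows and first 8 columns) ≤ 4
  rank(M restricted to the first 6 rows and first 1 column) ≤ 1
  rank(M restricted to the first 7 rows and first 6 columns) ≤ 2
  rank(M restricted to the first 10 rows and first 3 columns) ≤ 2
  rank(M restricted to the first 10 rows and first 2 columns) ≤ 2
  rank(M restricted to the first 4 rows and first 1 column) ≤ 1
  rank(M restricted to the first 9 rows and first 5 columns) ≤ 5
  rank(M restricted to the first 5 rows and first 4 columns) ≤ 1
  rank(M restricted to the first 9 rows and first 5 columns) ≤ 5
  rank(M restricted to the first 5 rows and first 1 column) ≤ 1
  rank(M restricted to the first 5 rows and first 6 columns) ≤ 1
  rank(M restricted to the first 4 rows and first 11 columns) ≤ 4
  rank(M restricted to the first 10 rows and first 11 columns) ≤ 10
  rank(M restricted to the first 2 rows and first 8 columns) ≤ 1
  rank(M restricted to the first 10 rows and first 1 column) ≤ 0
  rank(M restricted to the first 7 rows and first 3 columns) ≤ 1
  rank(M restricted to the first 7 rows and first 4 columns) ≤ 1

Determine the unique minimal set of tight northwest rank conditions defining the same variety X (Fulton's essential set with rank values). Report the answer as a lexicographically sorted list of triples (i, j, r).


Propagating the 42 rank bounds to every northwest block:

  R[1]: 0 0 0 0 0 0 0 0 0 0 1
  R[2]: 0 0 0 0 0 0 1 1 1 1 2
  R[3]: 0 0 0 0 0 0 1 2 2 2 3
  R[4]: 0 0 1 1 1 1 2 3 3 3 4
  R[5]: 0 0 1 1 1 1 2 3 3 4 5
  R[6]: 0 0 1 1 1 2 3 4 4 5 6
  R[7]: 0 0 1 1 1 2 3 4 5 6 7
  R[8]: 0 0 1 2 2 3 4 5 6 7 8
  R[9]: 0 1 2 3 3 4 5 6 7 8 9
  R[10]: 0 1 2 3 4 5 6 7 8 9 10
  R[11]: 1 2 3 4 5 6 7 8 9 10 11

the unique w with this rank table is (11, 7, 8, 3, 10, 6, 9, 4, 2, 5, 1).

Fulton essential set (7 of the 42 Rothe cells):

[(1, 10, 0), (3, 6, 0), (5, 6, 1), (5, 9, 3), (7, 5, 1), (8, 2, 0), (10, 1, 0)]


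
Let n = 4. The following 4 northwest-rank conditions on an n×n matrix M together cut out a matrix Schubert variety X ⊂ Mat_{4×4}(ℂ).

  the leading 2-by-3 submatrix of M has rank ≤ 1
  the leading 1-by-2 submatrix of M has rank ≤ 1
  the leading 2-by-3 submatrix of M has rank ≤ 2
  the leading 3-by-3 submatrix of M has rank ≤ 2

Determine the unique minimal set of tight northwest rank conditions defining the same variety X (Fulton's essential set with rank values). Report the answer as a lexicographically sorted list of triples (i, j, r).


Propagating the 4 rank bounds to every northwest block:

  row 1: 1, 1, 1, 1
  row 2: 1, 1, 1, 2
  row 3: 1, 2, 2, 3
  row 4: 1, 2, 3, 4

hence w(1..4) = (1, 4, 2, 3).

Rothe diagram D(w) (2 cells), 1 SE-corner (essential condition):

[(2, 3, 1)]


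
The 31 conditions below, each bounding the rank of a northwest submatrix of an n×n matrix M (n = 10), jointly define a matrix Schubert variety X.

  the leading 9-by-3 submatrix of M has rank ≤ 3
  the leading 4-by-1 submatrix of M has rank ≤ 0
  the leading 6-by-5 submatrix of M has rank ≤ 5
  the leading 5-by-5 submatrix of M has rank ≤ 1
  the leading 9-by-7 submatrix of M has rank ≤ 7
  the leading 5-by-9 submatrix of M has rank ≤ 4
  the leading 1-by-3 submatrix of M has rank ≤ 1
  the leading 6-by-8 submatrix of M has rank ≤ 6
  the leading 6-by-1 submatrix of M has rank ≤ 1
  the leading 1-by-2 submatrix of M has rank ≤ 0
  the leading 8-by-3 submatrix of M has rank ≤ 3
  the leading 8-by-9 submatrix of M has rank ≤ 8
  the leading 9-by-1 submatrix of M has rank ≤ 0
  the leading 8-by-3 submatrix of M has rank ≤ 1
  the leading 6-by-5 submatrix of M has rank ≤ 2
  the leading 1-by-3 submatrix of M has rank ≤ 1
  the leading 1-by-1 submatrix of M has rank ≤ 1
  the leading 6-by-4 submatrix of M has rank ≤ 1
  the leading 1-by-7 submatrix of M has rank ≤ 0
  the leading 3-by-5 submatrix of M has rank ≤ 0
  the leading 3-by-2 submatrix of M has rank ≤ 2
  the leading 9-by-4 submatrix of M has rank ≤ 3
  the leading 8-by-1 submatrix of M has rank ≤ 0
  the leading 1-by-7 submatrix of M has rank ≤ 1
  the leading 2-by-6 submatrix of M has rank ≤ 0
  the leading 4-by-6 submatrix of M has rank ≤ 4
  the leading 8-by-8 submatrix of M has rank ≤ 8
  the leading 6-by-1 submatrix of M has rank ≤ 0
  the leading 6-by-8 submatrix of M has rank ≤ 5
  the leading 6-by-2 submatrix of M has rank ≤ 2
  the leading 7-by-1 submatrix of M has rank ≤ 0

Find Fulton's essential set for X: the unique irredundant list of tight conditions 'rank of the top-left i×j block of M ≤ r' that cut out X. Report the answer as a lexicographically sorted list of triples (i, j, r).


Recovering R(i,j) via the rank-extension bound from the 31 conditions:

  R[1]: 0 | 0 | 0 | 0 | 0 | 0 | 0 | 1 | 1 | 1
  R[2]: 0 | 0 | 0 | 0 | 0 | 0 | 1 | 2 | 2 | 2
  R[3]: 0 | 0 | 0 | 0 | 0 | 1 | 2 | 3 | 3 | 3
  R[4]: 0 | 1 | 1 | 1 | 1 | 2 | 3 | 4 | 4 | 4
  R[5]: 0 | 1 | 1 | 1 | 1 | 2 | 3 | 4 | 4 | 5
  R[6]: 0 | 1 | 1 | 1 | 2 | 3 | 4 | 5 | 5 | 6
  R[7]: 0 | 1 | 1 | 2 | 3 | 4 | 5 | 6 | 6 | 7
  R[8]: 0 | 1 | 1 | 2 | 3 | 4 | 5 | 6 | 7 | 8
  R[9]: 0 | 1 | 2 | 3 | 4 | 5 | 6 | 7 | 8 | 9
  R[10]: 1 | 2 | 3 | 4 | 5 | 6 | 7 | 8 | 9 | 10

hence w(1..10) = (8, 7, 6, 2, 10, 5, 4, 9, 3, 1).

ℓ(w)=32; the 8 essential cells (i,j,r):

[(1, 7, 0), (2, 6, 0), (3, 5, 0), (5, 5, 1), (5, 9, 4), (6, 4, 1), (8, 3, 1), (9, 1, 0)]


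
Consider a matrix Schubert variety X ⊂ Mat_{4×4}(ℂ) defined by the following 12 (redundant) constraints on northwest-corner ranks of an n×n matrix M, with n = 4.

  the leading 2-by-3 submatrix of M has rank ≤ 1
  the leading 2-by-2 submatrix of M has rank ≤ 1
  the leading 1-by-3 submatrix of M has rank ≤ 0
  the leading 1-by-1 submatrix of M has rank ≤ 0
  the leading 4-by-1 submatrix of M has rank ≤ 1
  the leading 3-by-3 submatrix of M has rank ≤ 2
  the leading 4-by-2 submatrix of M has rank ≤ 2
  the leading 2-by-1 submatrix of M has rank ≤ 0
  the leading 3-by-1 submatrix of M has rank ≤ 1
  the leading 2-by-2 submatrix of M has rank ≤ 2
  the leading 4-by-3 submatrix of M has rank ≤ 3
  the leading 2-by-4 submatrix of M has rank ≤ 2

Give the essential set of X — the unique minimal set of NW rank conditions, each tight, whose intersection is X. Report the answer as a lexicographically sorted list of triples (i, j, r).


Propagating the 12 rank bounds to every northwest block:

  0 | 0 | 0 | 1
  0 | 1 | 1 | 2
  1 | 2 | 2 | 3
  1 | 2 | 3 | 4

reading off 1-entries of Δ²R: w = (4, 2, 1, 3).

ℓ(w)=4; the 2 essential cells (i,j,r):

[(1, 3, 0), (2, 1, 0)]


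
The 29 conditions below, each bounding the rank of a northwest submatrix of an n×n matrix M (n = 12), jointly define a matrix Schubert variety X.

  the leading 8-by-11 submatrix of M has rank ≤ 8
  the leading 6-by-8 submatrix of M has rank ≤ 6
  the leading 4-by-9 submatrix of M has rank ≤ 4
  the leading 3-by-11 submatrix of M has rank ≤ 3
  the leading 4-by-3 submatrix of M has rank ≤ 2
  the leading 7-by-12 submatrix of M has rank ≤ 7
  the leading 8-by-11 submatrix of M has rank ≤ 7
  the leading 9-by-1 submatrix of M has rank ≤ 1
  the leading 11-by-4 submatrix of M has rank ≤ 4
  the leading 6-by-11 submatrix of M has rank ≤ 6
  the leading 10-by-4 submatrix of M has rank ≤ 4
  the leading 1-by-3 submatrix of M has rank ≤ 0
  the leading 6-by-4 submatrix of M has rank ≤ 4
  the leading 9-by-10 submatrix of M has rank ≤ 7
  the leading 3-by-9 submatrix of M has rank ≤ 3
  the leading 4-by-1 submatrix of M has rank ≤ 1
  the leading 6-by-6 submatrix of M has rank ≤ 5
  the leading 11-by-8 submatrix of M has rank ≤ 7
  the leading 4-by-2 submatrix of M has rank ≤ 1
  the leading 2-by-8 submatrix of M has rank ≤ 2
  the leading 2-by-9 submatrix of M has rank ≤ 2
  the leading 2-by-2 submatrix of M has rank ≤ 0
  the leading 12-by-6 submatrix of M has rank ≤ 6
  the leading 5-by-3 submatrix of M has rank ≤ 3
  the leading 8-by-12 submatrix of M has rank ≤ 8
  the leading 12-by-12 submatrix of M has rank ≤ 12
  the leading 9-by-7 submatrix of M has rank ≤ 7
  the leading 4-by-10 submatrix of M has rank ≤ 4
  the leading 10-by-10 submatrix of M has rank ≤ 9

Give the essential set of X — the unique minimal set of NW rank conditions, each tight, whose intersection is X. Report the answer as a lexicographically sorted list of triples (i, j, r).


Rank table r_w(12×12) implied by the 29 constraints:

  row 1: 0 0 0 1 1 1 1 1 1 1 1 1
  row 2: 0 0 1 2 2 2 2 2 2 2 2 2
  row 3: 1 1 2 3 3 3 3 3 3 3 3 3
  row 4: 1 1 2 3 4 4 4 4 4 4 4 4
  row 5: 1 2 3 4 5 5 5 5 5 5 5 5
  row 6: 1 2 3 4 5 5 6 6 6 6 6 6
  row 7: 1 2 3 4 5 6 7 7 7 7 7 7
  row 8: 1 2 3 4 5 6 7 7 7 7 7 8
  row 9: 1 2 3 4 5 6 7 7 7 7 8 9
  row 10: 1 2 3 4 5 6 7 7 8 8 9 10
  row 11: 1 2 3 4 5 6 7 7 8 9 10 11
  row 12: 1 2 3 4 5 6 7 8 9 10 11 12

so w = (4, 3, 1, 5, 2, 7, 6, 12, 11, 9, 10, 8).

ℓ(w)=16; the 7 essential cells (i,j,r):

[(1, 3, 0), (2, 2, 0), (4, 2, 1), (6, 6, 5), (8, 11, 7), (9, 10, 7), (11, 8, 7)]


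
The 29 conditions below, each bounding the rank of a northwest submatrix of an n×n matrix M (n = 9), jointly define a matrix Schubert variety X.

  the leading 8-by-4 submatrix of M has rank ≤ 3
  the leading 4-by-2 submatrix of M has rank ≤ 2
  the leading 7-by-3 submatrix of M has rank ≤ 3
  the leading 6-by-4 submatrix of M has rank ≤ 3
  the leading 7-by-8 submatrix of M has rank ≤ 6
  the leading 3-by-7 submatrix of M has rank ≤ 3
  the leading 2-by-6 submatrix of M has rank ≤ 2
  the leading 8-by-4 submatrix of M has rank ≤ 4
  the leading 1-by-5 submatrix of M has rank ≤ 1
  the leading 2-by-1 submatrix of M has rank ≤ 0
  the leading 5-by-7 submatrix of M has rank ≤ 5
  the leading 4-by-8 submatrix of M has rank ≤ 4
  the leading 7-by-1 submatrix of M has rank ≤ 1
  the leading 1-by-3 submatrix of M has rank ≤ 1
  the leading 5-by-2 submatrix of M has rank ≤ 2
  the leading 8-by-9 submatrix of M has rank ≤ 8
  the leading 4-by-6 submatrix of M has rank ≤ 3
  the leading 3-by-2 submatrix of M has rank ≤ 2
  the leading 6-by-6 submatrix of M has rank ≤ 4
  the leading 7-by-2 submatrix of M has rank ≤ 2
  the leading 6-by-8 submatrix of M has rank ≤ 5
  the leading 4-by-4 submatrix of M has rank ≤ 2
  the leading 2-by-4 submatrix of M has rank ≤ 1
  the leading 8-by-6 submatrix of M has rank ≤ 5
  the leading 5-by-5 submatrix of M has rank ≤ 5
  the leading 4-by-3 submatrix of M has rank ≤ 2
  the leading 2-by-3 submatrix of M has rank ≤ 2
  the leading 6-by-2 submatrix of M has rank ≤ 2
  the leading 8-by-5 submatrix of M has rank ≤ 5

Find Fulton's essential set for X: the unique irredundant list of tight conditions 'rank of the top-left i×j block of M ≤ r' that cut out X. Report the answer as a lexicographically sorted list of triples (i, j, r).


Rank table r_w(9×9) implied by the 29 constraints:

  i=1: 0 | 1 | 1 | 1 | 1 | 1 | 1 | 1 | 1
  i=2: 0 | 1 | 1 | 1 | 2 | 2 | 2 | 2 | 2
  i=3: 1 | 2 | 2 | 2 | 3 | 3 | 3 | 3 | 3
  i=4: 1 | 2 | 2 | 2 | 3 | 3 | 4 | 4 | 4
  i=5: 1 | 2 | 3 | 3 | 4 | 4 | 5 | 5 | 5
  i=6: 1 | 2 | 3 | 3 | 4 | 4 | 5 | 5 | 6
  i=7: 1 | 2 | 3 | 3 | 4 | 5 | 6 | 6 | 7
  i=8: 1 | 2 | 3 | 3 | 4 | 5 | 6 | 7 | 8
  i=9: 1 | 2 | 3 | 4 | 5 | 6 | 7 | 8 | 9

giving w = (2, 5, 1, 7, 3, 9, 6, 8, 4) via Δ²R.

Rothe diagram D(w) (12 cells), 7 SE-corners (essential conditions):

[(2, 1, 0), (2, 4, 1), (4, 4, 2), (4, 6, 3), (6, 6, 4), (6, 8, 5), (8, 4, 3)]


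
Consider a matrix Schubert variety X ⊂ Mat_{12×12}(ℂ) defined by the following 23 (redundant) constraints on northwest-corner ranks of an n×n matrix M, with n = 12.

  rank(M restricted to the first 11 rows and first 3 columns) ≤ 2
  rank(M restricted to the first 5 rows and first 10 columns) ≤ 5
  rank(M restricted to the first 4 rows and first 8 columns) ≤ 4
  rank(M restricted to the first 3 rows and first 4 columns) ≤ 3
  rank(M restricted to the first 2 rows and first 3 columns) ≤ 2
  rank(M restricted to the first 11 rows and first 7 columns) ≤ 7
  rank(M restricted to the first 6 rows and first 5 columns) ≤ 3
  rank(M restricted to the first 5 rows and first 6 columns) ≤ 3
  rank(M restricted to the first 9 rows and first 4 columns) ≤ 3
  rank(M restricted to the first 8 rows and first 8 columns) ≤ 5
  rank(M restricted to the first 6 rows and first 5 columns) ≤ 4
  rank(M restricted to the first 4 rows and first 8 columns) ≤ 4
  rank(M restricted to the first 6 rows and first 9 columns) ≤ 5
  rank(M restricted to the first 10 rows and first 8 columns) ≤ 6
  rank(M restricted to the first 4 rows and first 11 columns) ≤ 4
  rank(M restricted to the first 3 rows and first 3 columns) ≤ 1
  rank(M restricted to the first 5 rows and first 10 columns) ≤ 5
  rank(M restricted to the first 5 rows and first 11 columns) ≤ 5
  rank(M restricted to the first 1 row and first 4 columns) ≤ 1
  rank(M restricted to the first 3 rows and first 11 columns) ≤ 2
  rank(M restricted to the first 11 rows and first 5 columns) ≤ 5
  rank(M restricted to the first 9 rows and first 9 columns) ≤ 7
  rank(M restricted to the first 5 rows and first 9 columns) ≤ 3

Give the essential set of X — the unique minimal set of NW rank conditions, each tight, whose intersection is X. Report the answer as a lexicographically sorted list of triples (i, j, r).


Rank table r_w(12×12) implied by the 23 constraints:

  R[1]: 1  1  1  1  1  1  1  1  1  1  1  1
  R[2]: 1  1  1  2  2  2  2  2  2  2  2  2
  R[3]: 1  1  1  2  2  2  2  2  2  2  2  3
  R[4]: 1  2  2  3  3  3  3  3  3  3  3  4
  R[5]: 1  2  2  3  3  3  3  3  3  4  4  5
  R[6]: 1  2  2  3  3  4  4  4  4  5  5  6
  R[7]: 1  2  2  3  4  5  5  5  5  6  6  7
  R[8]: 1  2  2  3  4  5  5  5  6  7  7  8
  R[9]: 1  2  2  3  4  5  6  6  7  8  8  9
  R[10]: 1  2  2  3  4  5  6  6  7  8  9  10
  R[11]: 1  2  2  3  4  5  6  7  8  9  10  11
  R[12]: 1  2  3  4  5  6  7  8  9  10  11  12

second differences of R give the permutation w = (1, 4, 12, 2, 10, 6, 5, 9, 7, 11, 8, 3).

D(w) has 27 cells with 7 SE-corners; essential set:

[(3, 3, 1), (3, 11, 2), (5, 9, 3), (6, 5, 3), (8, 8, 5), (10, 8, 6), (11, 3, 2)]


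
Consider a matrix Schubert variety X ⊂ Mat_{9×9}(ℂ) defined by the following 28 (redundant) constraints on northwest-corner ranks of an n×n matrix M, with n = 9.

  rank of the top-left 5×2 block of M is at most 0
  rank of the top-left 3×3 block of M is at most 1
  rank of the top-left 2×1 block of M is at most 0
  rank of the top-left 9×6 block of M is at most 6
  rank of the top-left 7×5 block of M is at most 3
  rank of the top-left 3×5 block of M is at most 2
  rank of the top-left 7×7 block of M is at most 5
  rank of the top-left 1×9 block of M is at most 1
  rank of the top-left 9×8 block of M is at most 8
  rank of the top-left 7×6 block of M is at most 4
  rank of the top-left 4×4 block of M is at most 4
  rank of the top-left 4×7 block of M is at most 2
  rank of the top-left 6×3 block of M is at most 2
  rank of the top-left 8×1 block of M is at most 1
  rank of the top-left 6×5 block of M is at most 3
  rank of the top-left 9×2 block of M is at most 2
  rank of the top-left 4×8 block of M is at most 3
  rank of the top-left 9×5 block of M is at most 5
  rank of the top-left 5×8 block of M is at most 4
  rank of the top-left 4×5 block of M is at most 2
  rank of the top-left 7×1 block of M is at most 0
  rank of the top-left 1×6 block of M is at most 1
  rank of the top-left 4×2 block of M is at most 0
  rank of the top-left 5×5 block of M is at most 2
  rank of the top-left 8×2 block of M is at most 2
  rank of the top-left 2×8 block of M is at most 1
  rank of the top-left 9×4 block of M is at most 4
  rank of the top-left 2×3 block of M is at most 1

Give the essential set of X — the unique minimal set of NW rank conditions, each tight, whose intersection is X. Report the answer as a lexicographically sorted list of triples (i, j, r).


Computing R[i][j] = min implied NW-rank bound (n=9, 28 conditions):

  row 1: 0 0 1 1 1 1 1 1 1
  row 2: 0 0 1 1 1 1 1 1 2
  row 3: 0 0 1 2 2 2 2 2 3
  row 4: 0 0 1 2 2 2 2 3 4
  row 5: 0 0 1 2 2 3 3 4 5
  row 6: 0 1 2 3 3 4 4 5 6
  row 7: 0 1 2 3 3 4 5 6 7
  row 8: 1 2 3 4 4 5 6 7 8
  row 9: 1 2 3 4 5 6 7 8 9

second differences of R give the permutation w = (3, 9, 4, 8, 6, 2, 7, 1, 5).

D(w) has 22 cells with 6 SE-corners; essential set:

[(2, 8, 1), (4, 7, 2), (5, 2, 0), (5, 5, 2), (7, 1, 0), (7, 5, 3)]


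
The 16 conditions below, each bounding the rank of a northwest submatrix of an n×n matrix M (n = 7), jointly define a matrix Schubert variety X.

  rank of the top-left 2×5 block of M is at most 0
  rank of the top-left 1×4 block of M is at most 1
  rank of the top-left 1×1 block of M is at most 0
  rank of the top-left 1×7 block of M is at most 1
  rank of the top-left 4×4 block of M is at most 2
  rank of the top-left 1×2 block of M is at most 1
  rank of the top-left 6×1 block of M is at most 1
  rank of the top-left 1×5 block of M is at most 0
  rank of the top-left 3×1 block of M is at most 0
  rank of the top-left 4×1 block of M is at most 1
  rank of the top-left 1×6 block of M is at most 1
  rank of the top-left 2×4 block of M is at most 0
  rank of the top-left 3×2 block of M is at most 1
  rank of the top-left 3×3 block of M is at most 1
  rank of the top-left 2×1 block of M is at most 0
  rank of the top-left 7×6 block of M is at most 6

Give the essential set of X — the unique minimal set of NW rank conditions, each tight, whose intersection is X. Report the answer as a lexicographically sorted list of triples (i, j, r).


Recovering R(i,j) via the rank-extension bound from the 16 conditions:

  0 0 0 0 0 1 1
  0 0 0 0 0 1 2
  0 1 1 1 1 2 3
  1 2 2 2 2 3 4
  1 2 3 3 3 4 5
  1 2 3 4 4 5 6
  1 2 3 4 5 6 7

so w = (6, 7, 2, 1, 3, 4, 5).

|D(w)|=11, |Ess(w)|=2:

[(2, 5, 0), (3, 1, 0)]


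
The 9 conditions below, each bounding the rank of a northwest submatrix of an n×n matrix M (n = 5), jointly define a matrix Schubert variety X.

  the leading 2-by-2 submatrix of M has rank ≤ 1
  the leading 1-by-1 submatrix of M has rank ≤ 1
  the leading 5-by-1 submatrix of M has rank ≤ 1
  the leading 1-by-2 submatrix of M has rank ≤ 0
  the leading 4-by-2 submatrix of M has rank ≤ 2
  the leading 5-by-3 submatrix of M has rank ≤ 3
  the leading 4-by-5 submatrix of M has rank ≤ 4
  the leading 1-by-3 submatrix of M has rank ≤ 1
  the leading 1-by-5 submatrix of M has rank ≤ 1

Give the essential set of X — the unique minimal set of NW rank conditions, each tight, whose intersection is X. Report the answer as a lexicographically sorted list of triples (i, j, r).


Recovering R(i,j) via the rank-extension bound from the 9 conditions:

  0  0  1  1  1
  1  1  2  2  2
  1  2  3  3  3
  1  2  3  4  4
  1  2  3  4  5

the unique w with this rank table is (3, 1, 2, 4, 5).

ℓ(w)=2; the 1 essential cell (i,j,r):

[(1, 2, 0)]
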